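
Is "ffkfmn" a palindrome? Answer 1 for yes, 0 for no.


Input: ffkfmn
Reversed: nmfkff
  Compare pos 0 ('f') with pos 5 ('n'): MISMATCH
  Compare pos 1 ('f') with pos 4 ('m'): MISMATCH
  Compare pos 2 ('k') with pos 3 ('f'): MISMATCH
Result: not a palindrome

0


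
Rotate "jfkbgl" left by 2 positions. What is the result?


Input: "jfkbgl", rotate left by 2
First 2 characters: "jf"
Remaining characters: "kbgl"
Concatenate remaining + first: "kbgl" + "jf" = "kbgljf"

kbgljf


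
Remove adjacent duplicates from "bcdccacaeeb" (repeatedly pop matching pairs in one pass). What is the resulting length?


Input: bcdccacaeeb
Stack-based adjacent duplicate removal:
  Read 'b': push. Stack: b
  Read 'c': push. Stack: bc
  Read 'd': push. Stack: bcd
  Read 'c': push. Stack: bcdc
  Read 'c': matches stack top 'c' => pop. Stack: bcd
  Read 'a': push. Stack: bcda
  Read 'c': push. Stack: bcdac
  Read 'a': push. Stack: bcdaca
  Read 'e': push. Stack: bcdacae
  Read 'e': matches stack top 'e' => pop. Stack: bcdaca
  Read 'b': push. Stack: bcdacab
Final stack: "bcdacab" (length 7)

7


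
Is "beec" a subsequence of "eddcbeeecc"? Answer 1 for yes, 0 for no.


Check if "beec" is a subsequence of "eddcbeeecc"
Greedy scan:
  Position 0 ('e'): no match needed
  Position 1 ('d'): no match needed
  Position 2 ('d'): no match needed
  Position 3 ('c'): no match needed
  Position 4 ('b'): matches sub[0] = 'b'
  Position 5 ('e'): matches sub[1] = 'e'
  Position 6 ('e'): matches sub[2] = 'e'
  Position 7 ('e'): no match needed
  Position 8 ('c'): matches sub[3] = 'c'
  Position 9 ('c'): no match needed
All 4 characters matched => is a subsequence

1


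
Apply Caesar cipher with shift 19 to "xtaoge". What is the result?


Caesar cipher: shift "xtaoge" by 19
  'x' (pos 23) + 19 = pos 16 = 'q'
  't' (pos 19) + 19 = pos 12 = 'm'
  'a' (pos 0) + 19 = pos 19 = 't'
  'o' (pos 14) + 19 = pos 7 = 'h'
  'g' (pos 6) + 19 = pos 25 = 'z'
  'e' (pos 4) + 19 = pos 23 = 'x'
Result: qmthzx

qmthzx


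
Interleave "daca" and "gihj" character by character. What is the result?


Interleaving "daca" and "gihj":
  Position 0: 'd' from first, 'g' from second => "dg"
  Position 1: 'a' from first, 'i' from second => "ai"
  Position 2: 'c' from first, 'h' from second => "ch"
  Position 3: 'a' from first, 'j' from second => "aj"
Result: dgaichaj

dgaichaj


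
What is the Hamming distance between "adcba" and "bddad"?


Comparing "adcba" and "bddad" position by position:
  Position 0: 'a' vs 'b' => differ
  Position 1: 'd' vs 'd' => same
  Position 2: 'c' vs 'd' => differ
  Position 3: 'b' vs 'a' => differ
  Position 4: 'a' vs 'd' => differ
Total differences (Hamming distance): 4

4


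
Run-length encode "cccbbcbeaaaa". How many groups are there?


Input: cccbbcbeaaaa
Scanning for consecutive runs:
  Group 1: 'c' x 3 (positions 0-2)
  Group 2: 'b' x 2 (positions 3-4)
  Group 3: 'c' x 1 (positions 5-5)
  Group 4: 'b' x 1 (positions 6-6)
  Group 5: 'e' x 1 (positions 7-7)
  Group 6: 'a' x 4 (positions 8-11)
Total groups: 6

6


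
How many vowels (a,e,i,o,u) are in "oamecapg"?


Input: oamecapg
Checking each character:
  'o' at position 0: vowel (running total: 1)
  'a' at position 1: vowel (running total: 2)
  'm' at position 2: consonant
  'e' at position 3: vowel (running total: 3)
  'c' at position 4: consonant
  'a' at position 5: vowel (running total: 4)
  'p' at position 6: consonant
  'g' at position 7: consonant
Total vowels: 4

4


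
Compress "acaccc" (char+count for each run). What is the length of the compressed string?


Input: acaccc
Runs:
  'a' x 1 => "a1"
  'c' x 1 => "c1"
  'a' x 1 => "a1"
  'c' x 3 => "c3"
Compressed: "a1c1a1c3"
Compressed length: 8

8


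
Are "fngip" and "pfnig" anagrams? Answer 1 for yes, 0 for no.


Strings: "fngip", "pfnig"
Sorted first:  fginp
Sorted second: fginp
Sorted forms match => anagrams

1


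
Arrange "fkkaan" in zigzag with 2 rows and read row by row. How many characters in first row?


Zigzag "fkkaan" into 2 rows:
Placing characters:
  'f' => row 0
  'k' => row 1
  'k' => row 0
  'a' => row 1
  'a' => row 0
  'n' => row 1
Rows:
  Row 0: "fka"
  Row 1: "kan"
First row length: 3

3


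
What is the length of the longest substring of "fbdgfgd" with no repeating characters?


Input: "fbdgfgd"
Sliding window (track last position of each char):
  Position 0 ('f'): window [0,0] length 1 -- new best
  Position 1 ('b'): window [0,1] length 2 -- new best
  Position 2 ('d'): window [0,2] length 3 -- new best
  Position 3 ('g'): window [0,3] length 4 -- new best
  Position 4 ('f'): repeat (last at 0), move window start to 1
  Position 4 ('f'): window [1,4] length 4
  Position 5 ('g'): repeat (last at 3), move window start to 4
  Position 5 ('g'): window [4,5] length 2
  Position 6 ('d'): window [4,6] length 3
Longest substring with no repeats: "fbdg" with length 4

4


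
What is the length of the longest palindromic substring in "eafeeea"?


Input: "eafeeea"
Checking substrings for palindromes:
  [3:6] "eee" (len 3) => palindrome
  [3:5] "ee" (len 2) => palindrome
  [4:6] "ee" (len 2) => palindrome
Longest palindromic substring: "eee" with length 3

3


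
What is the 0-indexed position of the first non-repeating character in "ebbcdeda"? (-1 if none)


Input: ebbcdeda
Character frequencies:
  'a': 1
  'b': 2
  'c': 1
  'd': 2
  'e': 2
Scanning left to right for freq == 1:
  Position 0 ('e'): freq=2, skip
  Position 1 ('b'): freq=2, skip
  Position 2 ('b'): freq=2, skip
  Position 3 ('c'): unique! => answer = 3

3


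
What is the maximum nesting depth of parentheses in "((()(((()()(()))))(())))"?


Input: "((()(((()()(()))))(())))"
Tracking depth:
  Position 0 '(': depth becomes 1
  Position 1 '(': depth becomes 2
  Position 2 '(': depth becomes 3
  Position 3 ')': depth becomes 2
  Position 4 '(': depth becomes 3
  Position 5 '(': depth becomes 4
  Position 6 '(': depth becomes 5
  Position 7 '(': depth becomes 6
  Position 8 ')': depth becomes 5
  Position 9 '(': depth becomes 6
  Position 10 ')': depth becomes 5
  Position 11 '(': depth becomes 6
  Position 12 '(': depth becomes 7
  Position 13 ')': depth becomes 6
  Position 14 ')': depth becomes 5
  Position 15 ')': depth becomes 4
  Position 16 ')': depth becomes 3
  Position 17 ')': depth becomes 2
  Position 18 '(': depth becomes 3
  Position 19 '(': depth becomes 4
  Position 20 ')': depth becomes 3
  Position 21 ')': depth becomes 2
  Position 22 ')': depth becomes 1
  Position 23 ')': depth becomes 0
Maximum depth reached: 7

7


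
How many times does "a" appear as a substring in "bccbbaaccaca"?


Searching for "a" in "bccbbaaccaca"
Scanning each position:
  Position 0: "b" => no
  Position 1: "c" => no
  Position 2: "c" => no
  Position 3: "b" => no
  Position 4: "b" => no
  Position 5: "a" => MATCH
  Position 6: "a" => MATCH
  Position 7: "c" => no
  Position 8: "c" => no
  Position 9: "a" => MATCH
  Position 10: "c" => no
  Position 11: "a" => MATCH
Total occurrences: 4

4


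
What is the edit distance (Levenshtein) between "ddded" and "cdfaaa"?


Computing edit distance: "ddded" -> "cdfaaa"
DP table:
           c    d    f    a    a    a
      0    1    2    3    4    5    6
  d   1    1    1    2    3    4    5
  d   2    2    1    2    3    4    5
  d   3    3    2    2    3    4    5
  e   4    4    3    3    3    4    5
  d   5    5    4    4    4    4    5
Edit distance = dp[5][6] = 5

5


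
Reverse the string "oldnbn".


Input: oldnbn
Reading characters right to left:
  Position 5: 'n'
  Position 4: 'b'
  Position 3: 'n'
  Position 2: 'd'
  Position 1: 'l'
  Position 0: 'o'
Reversed: nbndlo

nbndlo


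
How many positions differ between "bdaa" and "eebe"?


Comparing "bdaa" and "eebe" position by position:
  Position 0: 'b' vs 'e' => DIFFER
  Position 1: 'd' vs 'e' => DIFFER
  Position 2: 'a' vs 'b' => DIFFER
  Position 3: 'a' vs 'e' => DIFFER
Positions that differ: 4

4


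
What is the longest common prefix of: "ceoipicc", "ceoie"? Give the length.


Words: ceoipicc, ceoie
  Position 0: all 'c' => match
  Position 1: all 'e' => match
  Position 2: all 'o' => match
  Position 3: all 'i' => match
  Position 4: ('p', 'e') => mismatch, stop
LCP = "ceoi" (length 4)

4


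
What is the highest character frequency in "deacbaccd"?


Input: deacbaccd
Character counts:
  'a': 2
  'b': 1
  'c': 3
  'd': 2
  'e': 1
Maximum frequency: 3

3


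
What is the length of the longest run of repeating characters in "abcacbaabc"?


Input: "abcacbaabc"
Scanning for longest run:
  Position 1 ('b'): new char, reset run to 1
  Position 2 ('c'): new char, reset run to 1
  Position 3 ('a'): new char, reset run to 1
  Position 4 ('c'): new char, reset run to 1
  Position 5 ('b'): new char, reset run to 1
  Position 6 ('a'): new char, reset run to 1
  Position 7 ('a'): continues run of 'a', length=2
  Position 8 ('b'): new char, reset run to 1
  Position 9 ('c'): new char, reset run to 1
Longest run: 'a' with length 2

2


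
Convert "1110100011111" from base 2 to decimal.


Input: "1110100011111" in base 2
Positional expansion:
  Digit '1' (value 1) x 2^12 = 4096
  Digit '1' (value 1) x 2^11 = 2048
  Digit '1' (value 1) x 2^10 = 1024
  Digit '0' (value 0) x 2^9 = 0
  Digit '1' (value 1) x 2^8 = 256
  Digit '0' (value 0) x 2^7 = 0
  Digit '0' (value 0) x 2^6 = 0
  Digit '0' (value 0) x 2^5 = 0
  Digit '1' (value 1) x 2^4 = 16
  Digit '1' (value 1) x 2^3 = 8
  Digit '1' (value 1) x 2^2 = 4
  Digit '1' (value 1) x 2^1 = 2
  Digit '1' (value 1) x 2^0 = 1
Sum = 7455

7455


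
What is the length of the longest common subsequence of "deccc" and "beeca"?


LCS of "deccc" and "beeca"
DP table:
           b    e    e    c    a
      0    0    0    0    0    0
  d   0    0    0    0    0    0
  e   0    0    1    1    1    1
  c   0    0    1    1    2    2
  c   0    0    1    1    2    2
  c   0    0    1    1    2    2
LCS length = dp[5][5] = 2

2


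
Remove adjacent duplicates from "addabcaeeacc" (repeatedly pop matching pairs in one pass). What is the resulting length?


Input: addabcaeeacc
Stack-based adjacent duplicate removal:
  Read 'a': push. Stack: a
  Read 'd': push. Stack: ad
  Read 'd': matches stack top 'd' => pop. Stack: a
  Read 'a': matches stack top 'a' => pop. Stack: (empty)
  Read 'b': push. Stack: b
  Read 'c': push. Stack: bc
  Read 'a': push. Stack: bca
  Read 'e': push. Stack: bcae
  Read 'e': matches stack top 'e' => pop. Stack: bca
  Read 'a': matches stack top 'a' => pop. Stack: bc
  Read 'c': matches stack top 'c' => pop. Stack: b
  Read 'c': push. Stack: bc
Final stack: "bc" (length 2)

2


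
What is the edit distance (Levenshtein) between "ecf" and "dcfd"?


Computing edit distance: "ecf" -> "dcfd"
DP table:
           d    c    f    d
      0    1    2    3    4
  e   1    1    2    3    4
  c   2    2    1    2    3
  f   3    3    2    1    2
Edit distance = dp[3][4] = 2

2


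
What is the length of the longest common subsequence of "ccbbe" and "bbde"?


LCS of "ccbbe" and "bbde"
DP table:
           b    b    d    e
      0    0    0    0    0
  c   0    0    0    0    0
  c   0    0    0    0    0
  b   0    1    1    1    1
  b   0    1    2    2    2
  e   0    1    2    2    3
LCS length = dp[5][4] = 3

3


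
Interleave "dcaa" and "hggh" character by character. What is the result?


Interleaving "dcaa" and "hggh":
  Position 0: 'd' from first, 'h' from second => "dh"
  Position 1: 'c' from first, 'g' from second => "cg"
  Position 2: 'a' from first, 'g' from second => "ag"
  Position 3: 'a' from first, 'h' from second => "ah"
Result: dhcgagah

dhcgagah


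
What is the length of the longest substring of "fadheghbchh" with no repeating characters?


Input: "fadheghbchh"
Sliding window (track last position of each char):
  Position 0 ('f'): window [0,0] length 1 -- new best
  Position 1 ('a'): window [0,1] length 2 -- new best
  Position 2 ('d'): window [0,2] length 3 -- new best
  Position 3 ('h'): window [0,3] length 4 -- new best
  Position 4 ('e'): window [0,4] length 5 -- new best
  Position 5 ('g'): window [0,5] length 6 -- new best
  Position 6 ('h'): repeat (last at 3), move window start to 4
  Position 6 ('h'): window [4,6] length 3
  Position 7 ('b'): window [4,7] length 4
  Position 8 ('c'): window [4,8] length 5
  Position 9 ('h'): repeat (last at 6), move window start to 7
  Position 9 ('h'): window [7,9] length 3
  Position 10 ('h'): repeat (last at 9), move window start to 10
  Position 10 ('h'): window [10,10] length 1
Longest substring with no repeats: "fadheg" with length 6

6


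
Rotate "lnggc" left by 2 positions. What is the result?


Input: "lnggc", rotate left by 2
First 2 characters: "ln"
Remaining characters: "ggc"
Concatenate remaining + first: "ggc" + "ln" = "ggcln"

ggcln


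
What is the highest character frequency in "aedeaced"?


Input: aedeaced
Character counts:
  'a': 2
  'c': 1
  'd': 2
  'e': 3
Maximum frequency: 3

3


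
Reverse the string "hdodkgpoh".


Input: hdodkgpoh
Reading characters right to left:
  Position 8: 'h'
  Position 7: 'o'
  Position 6: 'p'
  Position 5: 'g'
  Position 4: 'k'
  Position 3: 'd'
  Position 2: 'o'
  Position 1: 'd'
  Position 0: 'h'
Reversed: hopgkdodh

hopgkdodh


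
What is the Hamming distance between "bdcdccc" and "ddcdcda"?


Comparing "bdcdccc" and "ddcdcda" position by position:
  Position 0: 'b' vs 'd' => differ
  Position 1: 'd' vs 'd' => same
  Position 2: 'c' vs 'c' => same
  Position 3: 'd' vs 'd' => same
  Position 4: 'c' vs 'c' => same
  Position 5: 'c' vs 'd' => differ
  Position 6: 'c' vs 'a' => differ
Total differences (Hamming distance): 3

3


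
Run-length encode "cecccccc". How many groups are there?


Input: cecccccc
Scanning for consecutive runs:
  Group 1: 'c' x 1 (positions 0-0)
  Group 2: 'e' x 1 (positions 1-1)
  Group 3: 'c' x 6 (positions 2-7)
Total groups: 3

3


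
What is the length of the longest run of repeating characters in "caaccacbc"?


Input: "caaccacbc"
Scanning for longest run:
  Position 1 ('a'): new char, reset run to 1
  Position 2 ('a'): continues run of 'a', length=2
  Position 3 ('c'): new char, reset run to 1
  Position 4 ('c'): continues run of 'c', length=2
  Position 5 ('a'): new char, reset run to 1
  Position 6 ('c'): new char, reset run to 1
  Position 7 ('b'): new char, reset run to 1
  Position 8 ('c'): new char, reset run to 1
Longest run: 'a' with length 2

2


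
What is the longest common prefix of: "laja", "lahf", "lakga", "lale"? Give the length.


Words: laja, lahf, lakga, lale
  Position 0: all 'l' => match
  Position 1: all 'a' => match
  Position 2: ('j', 'h', 'k', 'l') => mismatch, stop
LCP = "la" (length 2)

2


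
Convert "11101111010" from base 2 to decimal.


Input: "11101111010" in base 2
Positional expansion:
  Digit '1' (value 1) x 2^10 = 1024
  Digit '1' (value 1) x 2^9 = 512
  Digit '1' (value 1) x 2^8 = 256
  Digit '0' (value 0) x 2^7 = 0
  Digit '1' (value 1) x 2^6 = 64
  Digit '1' (value 1) x 2^5 = 32
  Digit '1' (value 1) x 2^4 = 16
  Digit '1' (value 1) x 2^3 = 8
  Digit '0' (value 0) x 2^2 = 0
  Digit '1' (value 1) x 2^1 = 2
  Digit '0' (value 0) x 2^0 = 0
Sum = 1914

1914


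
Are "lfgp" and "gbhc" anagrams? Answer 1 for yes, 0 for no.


Strings: "lfgp", "gbhc"
Sorted first:  fglp
Sorted second: bcgh
Differ at position 0: 'f' vs 'b' => not anagrams

0


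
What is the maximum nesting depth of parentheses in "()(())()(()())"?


Input: "()(())()(()())"
Tracking depth:
  Position 0 '(': depth becomes 1
  Position 1 ')': depth becomes 0
  Position 2 '(': depth becomes 1
  Position 3 '(': depth becomes 2
  Position 4 ')': depth becomes 1
  Position 5 ')': depth becomes 0
  Position 6 '(': depth becomes 1
  Position 7 ')': depth becomes 0
  Position 8 '(': depth becomes 1
  Position 9 '(': depth becomes 2
  Position 10 ')': depth becomes 1
  Position 11 '(': depth becomes 2
  Position 12 ')': depth becomes 1
  Position 13 ')': depth becomes 0
Maximum depth reached: 2

2


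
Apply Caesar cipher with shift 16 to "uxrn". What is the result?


Caesar cipher: shift "uxrn" by 16
  'u' (pos 20) + 16 = pos 10 = 'k'
  'x' (pos 23) + 16 = pos 13 = 'n'
  'r' (pos 17) + 16 = pos 7 = 'h'
  'n' (pos 13) + 16 = pos 3 = 'd'
Result: knhd

knhd


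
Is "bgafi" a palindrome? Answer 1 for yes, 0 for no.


Input: bgafi
Reversed: ifagb
  Compare pos 0 ('b') with pos 4 ('i'): MISMATCH
  Compare pos 1 ('g') with pos 3 ('f'): MISMATCH
Result: not a palindrome

0


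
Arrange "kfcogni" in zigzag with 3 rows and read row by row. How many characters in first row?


Zigzag "kfcogni" into 3 rows:
Placing characters:
  'k' => row 0
  'f' => row 1
  'c' => row 2
  'o' => row 1
  'g' => row 0
  'n' => row 1
  'i' => row 2
Rows:
  Row 0: "kg"
  Row 1: "fon"
  Row 2: "ci"
First row length: 2

2


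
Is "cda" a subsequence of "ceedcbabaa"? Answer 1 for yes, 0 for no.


Check if "cda" is a subsequence of "ceedcbabaa"
Greedy scan:
  Position 0 ('c'): matches sub[0] = 'c'
  Position 1 ('e'): no match needed
  Position 2 ('e'): no match needed
  Position 3 ('d'): matches sub[1] = 'd'
  Position 4 ('c'): no match needed
  Position 5 ('b'): no match needed
  Position 6 ('a'): matches sub[2] = 'a'
  Position 7 ('b'): no match needed
  Position 8 ('a'): no match needed
  Position 9 ('a'): no match needed
All 3 characters matched => is a subsequence

1


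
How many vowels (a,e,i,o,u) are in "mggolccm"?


Input: mggolccm
Checking each character:
  'm' at position 0: consonant
  'g' at position 1: consonant
  'g' at position 2: consonant
  'o' at position 3: vowel (running total: 1)
  'l' at position 4: consonant
  'c' at position 5: consonant
  'c' at position 6: consonant
  'm' at position 7: consonant
Total vowels: 1

1


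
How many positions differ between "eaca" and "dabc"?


Comparing "eaca" and "dabc" position by position:
  Position 0: 'e' vs 'd' => DIFFER
  Position 1: 'a' vs 'a' => same
  Position 2: 'c' vs 'b' => DIFFER
  Position 3: 'a' vs 'c' => DIFFER
Positions that differ: 3

3


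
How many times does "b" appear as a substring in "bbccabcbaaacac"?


Searching for "b" in "bbccabcbaaacac"
Scanning each position:
  Position 0: "b" => MATCH
  Position 1: "b" => MATCH
  Position 2: "c" => no
  Position 3: "c" => no
  Position 4: "a" => no
  Position 5: "b" => MATCH
  Position 6: "c" => no
  Position 7: "b" => MATCH
  Position 8: "a" => no
  Position 9: "a" => no
  Position 10: "a" => no
  Position 11: "c" => no
  Position 12: "a" => no
  Position 13: "c" => no
Total occurrences: 4

4


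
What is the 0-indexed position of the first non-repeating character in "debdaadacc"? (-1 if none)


Input: debdaadacc
Character frequencies:
  'a': 3
  'b': 1
  'c': 2
  'd': 3
  'e': 1
Scanning left to right for freq == 1:
  Position 0 ('d'): freq=3, skip
  Position 1 ('e'): unique! => answer = 1

1


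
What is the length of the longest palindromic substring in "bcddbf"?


Input: "bcddbf"
Checking substrings for palindromes:
  [2:4] "dd" (len 2) => palindrome
Longest palindromic substring: "dd" with length 2

2


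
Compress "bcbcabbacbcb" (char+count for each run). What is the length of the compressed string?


Input: bcbcabbacbcb
Runs:
  'b' x 1 => "b1"
  'c' x 1 => "c1"
  'b' x 1 => "b1"
  'c' x 1 => "c1"
  'a' x 1 => "a1"
  'b' x 2 => "b2"
  'a' x 1 => "a1"
  'c' x 1 => "c1"
  'b' x 1 => "b1"
  'c' x 1 => "c1"
  'b' x 1 => "b1"
Compressed: "b1c1b1c1a1b2a1c1b1c1b1"
Compressed length: 22

22


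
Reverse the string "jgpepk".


Input: jgpepk
Reading characters right to left:
  Position 5: 'k'
  Position 4: 'p'
  Position 3: 'e'
  Position 2: 'p'
  Position 1: 'g'
  Position 0: 'j'
Reversed: kpepgj

kpepgj


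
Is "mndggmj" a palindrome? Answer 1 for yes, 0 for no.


Input: mndggmj
Reversed: jmggdnm
  Compare pos 0 ('m') with pos 6 ('j'): MISMATCH
  Compare pos 1 ('n') with pos 5 ('m'): MISMATCH
  Compare pos 2 ('d') with pos 4 ('g'): MISMATCH
Result: not a palindrome

0


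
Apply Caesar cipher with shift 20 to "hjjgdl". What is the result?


Caesar cipher: shift "hjjgdl" by 20
  'h' (pos 7) + 20 = pos 1 = 'b'
  'j' (pos 9) + 20 = pos 3 = 'd'
  'j' (pos 9) + 20 = pos 3 = 'd'
  'g' (pos 6) + 20 = pos 0 = 'a'
  'd' (pos 3) + 20 = pos 23 = 'x'
  'l' (pos 11) + 20 = pos 5 = 'f'
Result: bddaxf

bddaxf


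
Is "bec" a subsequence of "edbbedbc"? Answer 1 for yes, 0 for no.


Check if "bec" is a subsequence of "edbbedbc"
Greedy scan:
  Position 0 ('e'): no match needed
  Position 1 ('d'): no match needed
  Position 2 ('b'): matches sub[0] = 'b'
  Position 3 ('b'): no match needed
  Position 4 ('e'): matches sub[1] = 'e'
  Position 5 ('d'): no match needed
  Position 6 ('b'): no match needed
  Position 7 ('c'): matches sub[2] = 'c'
All 3 characters matched => is a subsequence

1


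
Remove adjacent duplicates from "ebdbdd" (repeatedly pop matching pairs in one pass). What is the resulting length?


Input: ebdbdd
Stack-based adjacent duplicate removal:
  Read 'e': push. Stack: e
  Read 'b': push. Stack: eb
  Read 'd': push. Stack: ebd
  Read 'b': push. Stack: ebdb
  Read 'd': push. Stack: ebdbd
  Read 'd': matches stack top 'd' => pop. Stack: ebdb
Final stack: "ebdb" (length 4)

4


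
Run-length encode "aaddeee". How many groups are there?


Input: aaddeee
Scanning for consecutive runs:
  Group 1: 'a' x 2 (positions 0-1)
  Group 2: 'd' x 2 (positions 2-3)
  Group 3: 'e' x 3 (positions 4-6)
Total groups: 3

3


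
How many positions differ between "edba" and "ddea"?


Comparing "edba" and "ddea" position by position:
  Position 0: 'e' vs 'd' => DIFFER
  Position 1: 'd' vs 'd' => same
  Position 2: 'b' vs 'e' => DIFFER
  Position 3: 'a' vs 'a' => same
Positions that differ: 2

2


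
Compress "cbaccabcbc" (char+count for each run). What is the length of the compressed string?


Input: cbaccabcbc
Runs:
  'c' x 1 => "c1"
  'b' x 1 => "b1"
  'a' x 1 => "a1"
  'c' x 2 => "c2"
  'a' x 1 => "a1"
  'b' x 1 => "b1"
  'c' x 1 => "c1"
  'b' x 1 => "b1"
  'c' x 1 => "c1"
Compressed: "c1b1a1c2a1b1c1b1c1"
Compressed length: 18

18


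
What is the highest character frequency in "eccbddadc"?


Input: eccbddadc
Character counts:
  'a': 1
  'b': 1
  'c': 3
  'd': 3
  'e': 1
Maximum frequency: 3

3


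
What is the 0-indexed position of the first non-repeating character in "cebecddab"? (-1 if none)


Input: cebecddab
Character frequencies:
  'a': 1
  'b': 2
  'c': 2
  'd': 2
  'e': 2
Scanning left to right for freq == 1:
  Position 0 ('c'): freq=2, skip
  Position 1 ('e'): freq=2, skip
  Position 2 ('b'): freq=2, skip
  Position 3 ('e'): freq=2, skip
  Position 4 ('c'): freq=2, skip
  Position 5 ('d'): freq=2, skip
  Position 6 ('d'): freq=2, skip
  Position 7 ('a'): unique! => answer = 7

7


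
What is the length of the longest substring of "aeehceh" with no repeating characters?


Input: "aeehceh"
Sliding window (track last position of each char):
  Position 0 ('a'): window [0,0] length 1 -- new best
  Position 1 ('e'): window [0,1] length 2 -- new best
  Position 2 ('e'): repeat (last at 1), move window start to 2
  Position 2 ('e'): window [2,2] length 1
  Position 3 ('h'): window [2,3] length 2
  Position 4 ('c'): window [2,4] length 3 -- new best
  Position 5 ('e'): repeat (last at 2), move window start to 3
  Position 5 ('e'): window [3,5] length 3
  Position 6 ('h'): repeat (last at 3), move window start to 4
  Position 6 ('h'): window [4,6] length 3
Longest substring with no repeats: "ehc" with length 3

3


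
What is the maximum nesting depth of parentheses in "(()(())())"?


Input: "(()(())())"
Tracking depth:
  Position 0 '(': depth becomes 1
  Position 1 '(': depth becomes 2
  Position 2 ')': depth becomes 1
  Position 3 '(': depth becomes 2
  Position 4 '(': depth becomes 3
  Position 5 ')': depth becomes 2
  Position 6 ')': depth becomes 1
  Position 7 '(': depth becomes 2
  Position 8 ')': depth becomes 1
  Position 9 ')': depth becomes 0
Maximum depth reached: 3

3


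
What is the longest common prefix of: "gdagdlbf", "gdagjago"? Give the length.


Words: gdagdlbf, gdagjago
  Position 0: all 'g' => match
  Position 1: all 'd' => match
  Position 2: all 'a' => match
  Position 3: all 'g' => match
  Position 4: ('d', 'j') => mismatch, stop
LCP = "gdag" (length 4)

4


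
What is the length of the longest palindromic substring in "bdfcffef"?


Input: "bdfcffef"
Checking substrings for palindromes:
  [2:5] "fcf" (len 3) => palindrome
  [5:8] "fef" (len 3) => palindrome
  [4:6] "ff" (len 2) => palindrome
Longest palindromic substring: "fcf" with length 3

3


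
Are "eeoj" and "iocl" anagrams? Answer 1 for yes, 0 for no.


Strings: "eeoj", "iocl"
Sorted first:  eejo
Sorted second: cilo
Differ at position 0: 'e' vs 'c' => not anagrams

0


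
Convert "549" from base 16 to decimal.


Input: "549" in base 16
Positional expansion:
  Digit '5' (value 5) x 16^2 = 1280
  Digit '4' (value 4) x 16^1 = 64
  Digit '9' (value 9) x 16^0 = 9
Sum = 1353

1353


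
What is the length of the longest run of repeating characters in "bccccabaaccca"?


Input: "bccccabaaccca"
Scanning for longest run:
  Position 1 ('c'): new char, reset run to 1
  Position 2 ('c'): continues run of 'c', length=2
  Position 3 ('c'): continues run of 'c', length=3
  Position 4 ('c'): continues run of 'c', length=4
  Position 5 ('a'): new char, reset run to 1
  Position 6 ('b'): new char, reset run to 1
  Position 7 ('a'): new char, reset run to 1
  Position 8 ('a'): continues run of 'a', length=2
  Position 9 ('c'): new char, reset run to 1
  Position 10 ('c'): continues run of 'c', length=2
  Position 11 ('c'): continues run of 'c', length=3
  Position 12 ('a'): new char, reset run to 1
Longest run: 'c' with length 4

4


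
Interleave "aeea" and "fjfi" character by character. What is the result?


Interleaving "aeea" and "fjfi":
  Position 0: 'a' from first, 'f' from second => "af"
  Position 1: 'e' from first, 'j' from second => "ej"
  Position 2: 'e' from first, 'f' from second => "ef"
  Position 3: 'a' from first, 'i' from second => "ai"
Result: afejefai

afejefai


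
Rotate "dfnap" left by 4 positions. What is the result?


Input: "dfnap", rotate left by 4
First 4 characters: "dfna"
Remaining characters: "p"
Concatenate remaining + first: "p" + "dfna" = "pdfna"

pdfna


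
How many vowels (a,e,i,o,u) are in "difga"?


Input: difga
Checking each character:
  'd' at position 0: consonant
  'i' at position 1: vowel (running total: 1)
  'f' at position 2: consonant
  'g' at position 3: consonant
  'a' at position 4: vowel (running total: 2)
Total vowels: 2

2


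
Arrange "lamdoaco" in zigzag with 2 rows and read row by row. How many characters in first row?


Zigzag "lamdoaco" into 2 rows:
Placing characters:
  'l' => row 0
  'a' => row 1
  'm' => row 0
  'd' => row 1
  'o' => row 0
  'a' => row 1
  'c' => row 0
  'o' => row 1
Rows:
  Row 0: "lmoc"
  Row 1: "adao"
First row length: 4

4


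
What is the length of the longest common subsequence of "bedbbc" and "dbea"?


LCS of "bedbbc" and "dbea"
DP table:
           d    b    e    a
      0    0    0    0    0
  b   0    0    1    1    1
  e   0    0    1    2    2
  d   0    1    1    2    2
  b   0    1    2    2    2
  b   0    1    2    2    2
  c   0    1    2    2    2
LCS length = dp[6][4] = 2

2


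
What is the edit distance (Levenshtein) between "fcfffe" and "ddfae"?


Computing edit distance: "fcfffe" -> "ddfae"
DP table:
           d    d    f    a    e
      0    1    2    3    4    5
  f   1    1    2    2    3    4
  c   2    2    2    3    3    4
  f   3    3    3    2    3    4
  f   4    4    4    3    3    4
  f   5    5    5    4    4    4
  e   6    6    6    5    5    4
Edit distance = dp[6][5] = 4

4


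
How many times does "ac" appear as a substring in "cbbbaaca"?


Searching for "ac" in "cbbbaaca"
Scanning each position:
  Position 0: "cb" => no
  Position 1: "bb" => no
  Position 2: "bb" => no
  Position 3: "ba" => no
  Position 4: "aa" => no
  Position 5: "ac" => MATCH
  Position 6: "ca" => no
Total occurrences: 1

1


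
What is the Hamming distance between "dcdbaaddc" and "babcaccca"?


Comparing "dcdbaaddc" and "babcaccca" position by position:
  Position 0: 'd' vs 'b' => differ
  Position 1: 'c' vs 'a' => differ
  Position 2: 'd' vs 'b' => differ
  Position 3: 'b' vs 'c' => differ
  Position 4: 'a' vs 'a' => same
  Position 5: 'a' vs 'c' => differ
  Position 6: 'd' vs 'c' => differ
  Position 7: 'd' vs 'c' => differ
  Position 8: 'c' vs 'a' => differ
Total differences (Hamming distance): 8

8


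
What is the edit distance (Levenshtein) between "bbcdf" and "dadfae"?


Computing edit distance: "bbcdf" -> "dadfae"
DP table:
           d    a    d    f    a    e
      0    1    2    3    4    5    6
  b   1    1    2    3    4    5    6
  b   2    2    2    3    4    5    6
  c   3    3    3    3    4    5    6
  d   4    3    4    3    4    5    6
  f   5    4    4    4    3    4    5
Edit distance = dp[5][6] = 5

5


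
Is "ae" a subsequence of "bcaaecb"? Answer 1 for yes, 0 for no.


Check if "ae" is a subsequence of "bcaaecb"
Greedy scan:
  Position 0 ('b'): no match needed
  Position 1 ('c'): no match needed
  Position 2 ('a'): matches sub[0] = 'a'
  Position 3 ('a'): no match needed
  Position 4 ('e'): matches sub[1] = 'e'
  Position 5 ('c'): no match needed
  Position 6 ('b'): no match needed
All 2 characters matched => is a subsequence

1


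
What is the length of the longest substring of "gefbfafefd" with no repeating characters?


Input: "gefbfafefd"
Sliding window (track last position of each char):
  Position 0 ('g'): window [0,0] length 1 -- new best
  Position 1 ('e'): window [0,1] length 2 -- new best
  Position 2 ('f'): window [0,2] length 3 -- new best
  Position 3 ('b'): window [0,3] length 4 -- new best
  Position 4 ('f'): repeat (last at 2), move window start to 3
  Position 4 ('f'): window [3,4] length 2
  Position 5 ('a'): window [3,5] length 3
  Position 6 ('f'): repeat (last at 4), move window start to 5
  Position 6 ('f'): window [5,6] length 2
  Position 7 ('e'): window [5,7] length 3
  Position 8 ('f'): repeat (last at 6), move window start to 7
  Position 8 ('f'): window [7,8] length 2
  Position 9 ('d'): window [7,9] length 3
Longest substring with no repeats: "gefb" with length 4

4


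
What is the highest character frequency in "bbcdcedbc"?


Input: bbcdcedbc
Character counts:
  'b': 3
  'c': 3
  'd': 2
  'e': 1
Maximum frequency: 3

3


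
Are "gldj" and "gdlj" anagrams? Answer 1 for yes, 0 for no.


Strings: "gldj", "gdlj"
Sorted first:  dgjl
Sorted second: dgjl
Sorted forms match => anagrams

1


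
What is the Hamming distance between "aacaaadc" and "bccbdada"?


Comparing "aacaaadc" and "bccbdada" position by position:
  Position 0: 'a' vs 'b' => differ
  Position 1: 'a' vs 'c' => differ
  Position 2: 'c' vs 'c' => same
  Position 3: 'a' vs 'b' => differ
  Position 4: 'a' vs 'd' => differ
  Position 5: 'a' vs 'a' => same
  Position 6: 'd' vs 'd' => same
  Position 7: 'c' vs 'a' => differ
Total differences (Hamming distance): 5

5


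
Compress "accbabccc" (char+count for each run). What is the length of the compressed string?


Input: accbabccc
Runs:
  'a' x 1 => "a1"
  'c' x 2 => "c2"
  'b' x 1 => "b1"
  'a' x 1 => "a1"
  'b' x 1 => "b1"
  'c' x 3 => "c3"
Compressed: "a1c2b1a1b1c3"
Compressed length: 12

12


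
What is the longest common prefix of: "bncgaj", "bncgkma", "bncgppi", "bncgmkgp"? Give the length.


Words: bncgaj, bncgkma, bncgppi, bncgmkgp
  Position 0: all 'b' => match
  Position 1: all 'n' => match
  Position 2: all 'c' => match
  Position 3: all 'g' => match
  Position 4: ('a', 'k', 'p', 'm') => mismatch, stop
LCP = "bncg" (length 4)

4


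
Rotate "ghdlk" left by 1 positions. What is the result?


Input: "ghdlk", rotate left by 1
First 1 characters: "g"
Remaining characters: "hdlk"
Concatenate remaining + first: "hdlk" + "g" = "hdlkg"

hdlkg


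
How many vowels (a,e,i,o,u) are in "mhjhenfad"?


Input: mhjhenfad
Checking each character:
  'm' at position 0: consonant
  'h' at position 1: consonant
  'j' at position 2: consonant
  'h' at position 3: consonant
  'e' at position 4: vowel (running total: 1)
  'n' at position 5: consonant
  'f' at position 6: consonant
  'a' at position 7: vowel (running total: 2)
  'd' at position 8: consonant
Total vowels: 2

2


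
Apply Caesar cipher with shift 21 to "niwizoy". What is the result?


Caesar cipher: shift "niwizoy" by 21
  'n' (pos 13) + 21 = pos 8 = 'i'
  'i' (pos 8) + 21 = pos 3 = 'd'
  'w' (pos 22) + 21 = pos 17 = 'r'
  'i' (pos 8) + 21 = pos 3 = 'd'
  'z' (pos 25) + 21 = pos 20 = 'u'
  'o' (pos 14) + 21 = pos 9 = 'j'
  'y' (pos 24) + 21 = pos 19 = 't'
Result: idrdujt

idrdujt


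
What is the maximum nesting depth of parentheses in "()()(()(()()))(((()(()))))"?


Input: "()()(()(()()))(((()(()))))"
Tracking depth:
  Position 0 '(': depth becomes 1
  Position 1 ')': depth becomes 0
  Position 2 '(': depth becomes 1
  Position 3 ')': depth becomes 0
  Position 4 '(': depth becomes 1
  Position 5 '(': depth becomes 2
  Position 6 ')': depth becomes 1
  Position 7 '(': depth becomes 2
  Position 8 '(': depth becomes 3
  Position 9 ')': depth becomes 2
  Position 10 '(': depth becomes 3
  Position 11 ')': depth becomes 2
  Position 12 ')': depth becomes 1
  Position 13 ')': depth becomes 0
  Position 14 '(': depth becomes 1
  Position 15 '(': depth becomes 2
  Position 16 '(': depth becomes 3
  Position 17 '(': depth becomes 4
  Position 18 ')': depth becomes 3
  Position 19 '(': depth becomes 4
  Position 20 '(': depth becomes 5
  Position 21 ')': depth becomes 4
  Position 22 ')': depth becomes 3
  Position 23 ')': depth becomes 2
  Position 24 ')': depth becomes 1
  Position 25 ')': depth becomes 0
Maximum depth reached: 5

5


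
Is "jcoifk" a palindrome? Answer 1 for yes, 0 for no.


Input: jcoifk
Reversed: kfiocj
  Compare pos 0 ('j') with pos 5 ('k'): MISMATCH
  Compare pos 1 ('c') with pos 4 ('f'): MISMATCH
  Compare pos 2 ('o') with pos 3 ('i'): MISMATCH
Result: not a palindrome

0


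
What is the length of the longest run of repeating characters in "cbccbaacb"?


Input: "cbccbaacb"
Scanning for longest run:
  Position 1 ('b'): new char, reset run to 1
  Position 2 ('c'): new char, reset run to 1
  Position 3 ('c'): continues run of 'c', length=2
  Position 4 ('b'): new char, reset run to 1
  Position 5 ('a'): new char, reset run to 1
  Position 6 ('a'): continues run of 'a', length=2
  Position 7 ('c'): new char, reset run to 1
  Position 8 ('b'): new char, reset run to 1
Longest run: 'c' with length 2

2


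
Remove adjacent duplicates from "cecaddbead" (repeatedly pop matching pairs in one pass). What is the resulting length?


Input: cecaddbead
Stack-based adjacent duplicate removal:
  Read 'c': push. Stack: c
  Read 'e': push. Stack: ce
  Read 'c': push. Stack: cec
  Read 'a': push. Stack: ceca
  Read 'd': push. Stack: cecad
  Read 'd': matches stack top 'd' => pop. Stack: ceca
  Read 'b': push. Stack: cecab
  Read 'e': push. Stack: cecabe
  Read 'a': push. Stack: cecabea
  Read 'd': push. Stack: cecabead
Final stack: "cecabead" (length 8)

8


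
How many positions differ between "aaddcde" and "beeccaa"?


Comparing "aaddcde" and "beeccaa" position by position:
  Position 0: 'a' vs 'b' => DIFFER
  Position 1: 'a' vs 'e' => DIFFER
  Position 2: 'd' vs 'e' => DIFFER
  Position 3: 'd' vs 'c' => DIFFER
  Position 4: 'c' vs 'c' => same
  Position 5: 'd' vs 'a' => DIFFER
  Position 6: 'e' vs 'a' => DIFFER
Positions that differ: 6

6


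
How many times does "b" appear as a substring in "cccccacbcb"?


Searching for "b" in "cccccacbcb"
Scanning each position:
  Position 0: "c" => no
  Position 1: "c" => no
  Position 2: "c" => no
  Position 3: "c" => no
  Position 4: "c" => no
  Position 5: "a" => no
  Position 6: "c" => no
  Position 7: "b" => MATCH
  Position 8: "c" => no
  Position 9: "b" => MATCH
Total occurrences: 2

2


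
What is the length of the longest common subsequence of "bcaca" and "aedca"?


LCS of "bcaca" and "aedca"
DP table:
           a    e    d    c    a
      0    0    0    0    0    0
  b   0    0    0    0    0    0
  c   0    0    0    0    1    1
  a   0    1    1    1    1    2
  c   0    1    1    1    2    2
  a   0    1    1    1    2    3
LCS length = dp[5][5] = 3

3


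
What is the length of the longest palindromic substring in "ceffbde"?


Input: "ceffbde"
Checking substrings for palindromes:
  [2:4] "ff" (len 2) => palindrome
Longest palindromic substring: "ff" with length 2

2


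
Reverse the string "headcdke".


Input: headcdke
Reading characters right to left:
  Position 7: 'e'
  Position 6: 'k'
  Position 5: 'd'
  Position 4: 'c'
  Position 3: 'd'
  Position 2: 'a'
  Position 1: 'e'
  Position 0: 'h'
Reversed: ekdcdaeh

ekdcdaeh


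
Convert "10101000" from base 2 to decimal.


Input: "10101000" in base 2
Positional expansion:
  Digit '1' (value 1) x 2^7 = 128
  Digit '0' (value 0) x 2^6 = 0
  Digit '1' (value 1) x 2^5 = 32
  Digit '0' (value 0) x 2^4 = 0
  Digit '1' (value 1) x 2^3 = 8
  Digit '0' (value 0) x 2^2 = 0
  Digit '0' (value 0) x 2^1 = 0
  Digit '0' (value 0) x 2^0 = 0
Sum = 168

168


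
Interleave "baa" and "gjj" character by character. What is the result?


Interleaving "baa" and "gjj":
  Position 0: 'b' from first, 'g' from second => "bg"
  Position 1: 'a' from first, 'j' from second => "aj"
  Position 2: 'a' from first, 'j' from second => "aj"
Result: bgajaj

bgajaj


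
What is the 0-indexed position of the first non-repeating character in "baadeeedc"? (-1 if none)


Input: baadeeedc
Character frequencies:
  'a': 2
  'b': 1
  'c': 1
  'd': 2
  'e': 3
Scanning left to right for freq == 1:
  Position 0 ('b'): unique! => answer = 0

0


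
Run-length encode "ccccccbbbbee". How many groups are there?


Input: ccccccbbbbee
Scanning for consecutive runs:
  Group 1: 'c' x 6 (positions 0-5)
  Group 2: 'b' x 4 (positions 6-9)
  Group 3: 'e' x 2 (positions 10-11)
Total groups: 3

3


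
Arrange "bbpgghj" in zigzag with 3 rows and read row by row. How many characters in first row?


Zigzag "bbpgghj" into 3 rows:
Placing characters:
  'b' => row 0
  'b' => row 1
  'p' => row 2
  'g' => row 1
  'g' => row 0
  'h' => row 1
  'j' => row 2
Rows:
  Row 0: "bg"
  Row 1: "bgh"
  Row 2: "pj"
First row length: 2

2


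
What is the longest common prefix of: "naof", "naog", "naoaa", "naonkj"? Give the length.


Words: naof, naog, naoaa, naonkj
  Position 0: all 'n' => match
  Position 1: all 'a' => match
  Position 2: all 'o' => match
  Position 3: ('f', 'g', 'a', 'n') => mismatch, stop
LCP = "nao" (length 3)

3


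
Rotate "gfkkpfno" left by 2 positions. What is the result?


Input: "gfkkpfno", rotate left by 2
First 2 characters: "gf"
Remaining characters: "kkpfno"
Concatenate remaining + first: "kkpfno" + "gf" = "kkpfnogf"

kkpfnogf


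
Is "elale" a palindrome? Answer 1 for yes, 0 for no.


Input: elale
Reversed: elale
  Compare pos 0 ('e') with pos 4 ('e'): match
  Compare pos 1 ('l') with pos 3 ('l'): match
Result: palindrome

1


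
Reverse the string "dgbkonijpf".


Input: dgbkonijpf
Reading characters right to left:
  Position 9: 'f'
  Position 8: 'p'
  Position 7: 'j'
  Position 6: 'i'
  Position 5: 'n'
  Position 4: 'o'
  Position 3: 'k'
  Position 2: 'b'
  Position 1: 'g'
  Position 0: 'd'
Reversed: fpjinokbgd

fpjinokbgd


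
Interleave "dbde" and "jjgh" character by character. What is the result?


Interleaving "dbde" and "jjgh":
  Position 0: 'd' from first, 'j' from second => "dj"
  Position 1: 'b' from first, 'j' from second => "bj"
  Position 2: 'd' from first, 'g' from second => "dg"
  Position 3: 'e' from first, 'h' from second => "eh"
Result: djbjdgeh

djbjdgeh


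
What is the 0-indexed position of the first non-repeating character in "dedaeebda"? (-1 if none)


Input: dedaeebda
Character frequencies:
  'a': 2
  'b': 1
  'd': 3
  'e': 3
Scanning left to right for freq == 1:
  Position 0 ('d'): freq=3, skip
  Position 1 ('e'): freq=3, skip
  Position 2 ('d'): freq=3, skip
  Position 3 ('a'): freq=2, skip
  Position 4 ('e'): freq=3, skip
  Position 5 ('e'): freq=3, skip
  Position 6 ('b'): unique! => answer = 6

6
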